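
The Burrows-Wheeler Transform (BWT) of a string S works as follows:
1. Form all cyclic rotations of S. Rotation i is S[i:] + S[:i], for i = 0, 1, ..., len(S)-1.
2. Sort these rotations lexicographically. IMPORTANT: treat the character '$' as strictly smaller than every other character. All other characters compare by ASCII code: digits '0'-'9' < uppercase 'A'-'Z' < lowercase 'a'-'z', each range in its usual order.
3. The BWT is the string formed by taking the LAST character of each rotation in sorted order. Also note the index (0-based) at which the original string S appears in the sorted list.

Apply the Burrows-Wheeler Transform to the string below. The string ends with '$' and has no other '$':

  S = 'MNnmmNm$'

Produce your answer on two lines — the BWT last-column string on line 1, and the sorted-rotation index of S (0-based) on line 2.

Answer: m$mMNmnN
1

Derivation:
All 8 rotations (rotation i = S[i:]+S[:i]):
  rot[0] = MNnmmNm$
  rot[1] = NnmmNm$M
  rot[2] = nmmNm$MN
  rot[3] = mmNm$MNn
  rot[4] = mNm$MNnm
  rot[5] = Nm$MNnmm
  rot[6] = m$MNnmmN
  rot[7] = $MNnmmNm
Sorted (with $ < everything):
  sorted[0] = $MNnmmNm  (last char: 'm')
  sorted[1] = MNnmmNm$  (last char: '$')
  sorted[2] = Nm$MNnmm  (last char: 'm')
  sorted[3] = NnmmNm$M  (last char: 'M')
  sorted[4] = m$MNnmmN  (last char: 'N')
  sorted[5] = mNm$MNnm  (last char: 'm')
  sorted[6] = mmNm$MNn  (last char: 'n')
  sorted[7] = nmmNm$MN  (last char: 'N')
Last column: m$mMNmnN
Original string S is at sorted index 1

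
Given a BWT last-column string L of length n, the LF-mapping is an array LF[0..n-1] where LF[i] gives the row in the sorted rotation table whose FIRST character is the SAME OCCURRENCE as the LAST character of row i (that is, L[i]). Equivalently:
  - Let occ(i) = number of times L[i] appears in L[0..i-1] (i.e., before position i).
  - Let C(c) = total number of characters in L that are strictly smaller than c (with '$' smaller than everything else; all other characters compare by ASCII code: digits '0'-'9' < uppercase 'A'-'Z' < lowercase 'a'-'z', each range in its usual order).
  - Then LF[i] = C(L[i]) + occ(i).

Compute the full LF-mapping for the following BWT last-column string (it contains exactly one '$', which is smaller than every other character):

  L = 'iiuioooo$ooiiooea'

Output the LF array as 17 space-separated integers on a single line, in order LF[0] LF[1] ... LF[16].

Char counts: '$':1, 'a':1, 'e':1, 'i':5, 'o':8, 'u':1
C (first-col start): C('$')=0, C('a')=1, C('e')=2, C('i')=3, C('o')=8, C('u')=16
L[0]='i': occ=0, LF[0]=C('i')+0=3+0=3
L[1]='i': occ=1, LF[1]=C('i')+1=3+1=4
L[2]='u': occ=0, LF[2]=C('u')+0=16+0=16
L[3]='i': occ=2, LF[3]=C('i')+2=3+2=5
L[4]='o': occ=0, LF[4]=C('o')+0=8+0=8
L[5]='o': occ=1, LF[5]=C('o')+1=8+1=9
L[6]='o': occ=2, LF[6]=C('o')+2=8+2=10
L[7]='o': occ=3, LF[7]=C('o')+3=8+3=11
L[8]='$': occ=0, LF[8]=C('$')+0=0+0=0
L[9]='o': occ=4, LF[9]=C('o')+4=8+4=12
L[10]='o': occ=5, LF[10]=C('o')+5=8+5=13
L[11]='i': occ=3, LF[11]=C('i')+3=3+3=6
L[12]='i': occ=4, LF[12]=C('i')+4=3+4=7
L[13]='o': occ=6, LF[13]=C('o')+6=8+6=14
L[14]='o': occ=7, LF[14]=C('o')+7=8+7=15
L[15]='e': occ=0, LF[15]=C('e')+0=2+0=2
L[16]='a': occ=0, LF[16]=C('a')+0=1+0=1

Answer: 3 4 16 5 8 9 10 11 0 12 13 6 7 14 15 2 1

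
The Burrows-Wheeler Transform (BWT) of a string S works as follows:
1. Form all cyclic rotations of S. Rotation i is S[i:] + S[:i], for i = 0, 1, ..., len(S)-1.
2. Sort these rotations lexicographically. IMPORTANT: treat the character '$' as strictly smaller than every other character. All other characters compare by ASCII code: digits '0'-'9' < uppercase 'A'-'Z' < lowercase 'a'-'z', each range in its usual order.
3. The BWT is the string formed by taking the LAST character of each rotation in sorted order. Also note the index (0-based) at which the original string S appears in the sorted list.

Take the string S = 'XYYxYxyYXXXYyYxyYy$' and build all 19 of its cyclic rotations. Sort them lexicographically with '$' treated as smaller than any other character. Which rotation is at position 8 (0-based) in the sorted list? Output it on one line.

All 19 rotations (rotation i = S[i:]+S[:i]):
  rot[0] = XYYxYxyYXXXYyYxyYy$
  rot[1] = YYxYxyYXXXYyYxyYy$X
  rot[2] = YxYxyYXXXYyYxyYy$XY
  rot[3] = xYxyYXXXYyYxyYy$XYY
  rot[4] = YxyYXXXYyYxyYy$XYYx
  rot[5] = xyYXXXYyYxyYy$XYYxY
  rot[6] = yYXXXYyYxyYy$XYYxYx
  rot[7] = YXXXYyYxyYy$XYYxYxy
  rot[8] = XXXYyYxyYy$XYYxYxyY
  rot[9] = XXYyYxyYy$XYYxYxyYX
  rot[10] = XYyYxyYy$XYYxYxyYXX
  rot[11] = YyYxyYy$XYYxYxyYXXX
  rot[12] = yYxyYy$XYYxYxyYXXXY
  rot[13] = YxyYy$XYYxYxyYXXXYy
  rot[14] = xyYy$XYYxYxyYXXXYyY
  rot[15] = yYy$XYYxYxyYXXXYyYx
  rot[16] = Yy$XYYxYxyYXXXYyYxy
  rot[17] = y$XYYxYxyYXXXYyYxyY
  rot[18] = $XYYxYxyYXXXYyYxyYy
Sorted (with $ < everything):
  sorted[0] = $XYYxYxyYXXXYyYxyYy
  sorted[1] = XXXYyYxyYy$XYYxYxyY
  sorted[2] = XXYyYxyYy$XYYxYxyYX
  sorted[3] = XYYxYxyYXXXYyYxyYy$
  sorted[4] = XYyYxyYy$XYYxYxyYXX
  sorted[5] = YXXXYyYxyYy$XYYxYxy
  sorted[6] = YYxYxyYXXXYyYxyYy$X
  sorted[7] = YxYxyYXXXYyYxyYy$XY
  sorted[8] = YxyYXXXYyYxyYy$XYYx
  sorted[9] = YxyYy$XYYxYxyYXXXYy
  sorted[10] = Yy$XYYxYxyYXXXYyYxy
  sorted[11] = YyYxyYy$XYYxYxyYXXX
  sorted[12] = xYxyYXXXYyYxyYy$XYY
  sorted[13] = xyYXXXYyYxyYy$XYYxY
  sorted[14] = xyYy$XYYxYxyYXXXYyY
  sorted[15] = y$XYYxYxyYXXXYyYxyY
  sorted[16] = yYXXXYyYxyYy$XYYxYx
  sorted[17] = yYxyYy$XYYxYxyYXXXY
  sorted[18] = yYy$XYYxYxyYXXXYyYx
sorted[8] = YxyYXXXYyYxyYy$XYYx

Answer: YxyYXXXYyYxyYy$XYYx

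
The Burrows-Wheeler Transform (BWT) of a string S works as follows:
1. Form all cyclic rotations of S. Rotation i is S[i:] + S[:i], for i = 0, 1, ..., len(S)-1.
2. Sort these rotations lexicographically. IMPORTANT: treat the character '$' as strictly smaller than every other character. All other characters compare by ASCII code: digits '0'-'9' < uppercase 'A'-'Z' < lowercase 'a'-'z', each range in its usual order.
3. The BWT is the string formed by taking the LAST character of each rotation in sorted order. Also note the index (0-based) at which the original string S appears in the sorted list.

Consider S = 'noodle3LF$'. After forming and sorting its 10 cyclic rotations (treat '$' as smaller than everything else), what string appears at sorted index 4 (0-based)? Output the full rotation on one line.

All 10 rotations (rotation i = S[i:]+S[:i]):
  rot[0] = noodle3LF$
  rot[1] = oodle3LF$n
  rot[2] = odle3LF$no
  rot[3] = dle3LF$noo
  rot[4] = le3LF$nood
  rot[5] = e3LF$noodl
  rot[6] = 3LF$noodle
  rot[7] = LF$noodle3
  rot[8] = F$noodle3L
  rot[9] = $noodle3LF
Sorted (with $ < everything):
  sorted[0] = $noodle3LF
  sorted[1] = 3LF$noodle
  sorted[2] = F$noodle3L
  sorted[3] = LF$noodle3
  sorted[4] = dle3LF$noo
  sorted[5] = e3LF$noodl
  sorted[6] = le3LF$nood
  sorted[7] = noodle3LF$
  sorted[8] = odle3LF$no
  sorted[9] = oodle3LF$n
sorted[4] = dle3LF$noo

Answer: dle3LF$noo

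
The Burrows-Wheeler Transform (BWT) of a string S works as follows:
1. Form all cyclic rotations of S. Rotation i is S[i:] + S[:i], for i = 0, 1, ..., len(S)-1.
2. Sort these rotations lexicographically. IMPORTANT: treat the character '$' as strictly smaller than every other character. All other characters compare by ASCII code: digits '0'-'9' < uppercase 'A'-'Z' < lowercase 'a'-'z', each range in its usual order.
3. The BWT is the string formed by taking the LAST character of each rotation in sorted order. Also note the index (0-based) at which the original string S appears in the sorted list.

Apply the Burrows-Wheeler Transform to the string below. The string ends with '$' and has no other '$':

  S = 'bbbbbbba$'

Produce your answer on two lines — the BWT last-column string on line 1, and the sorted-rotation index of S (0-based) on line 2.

All 9 rotations (rotation i = S[i:]+S[:i]):
  rot[0] = bbbbbbba$
  rot[1] = bbbbbba$b
  rot[2] = bbbbba$bb
  rot[3] = bbbba$bbb
  rot[4] = bbba$bbbb
  rot[5] = bba$bbbbb
  rot[6] = ba$bbbbbb
  rot[7] = a$bbbbbbb
  rot[8] = $bbbbbbba
Sorted (with $ < everything):
  sorted[0] = $bbbbbbba  (last char: 'a')
  sorted[1] = a$bbbbbbb  (last char: 'b')
  sorted[2] = ba$bbbbbb  (last char: 'b')
  sorted[3] = bba$bbbbb  (last char: 'b')
  sorted[4] = bbba$bbbb  (last char: 'b')
  sorted[5] = bbbba$bbb  (last char: 'b')
  sorted[6] = bbbbba$bb  (last char: 'b')
  sorted[7] = bbbbbba$b  (last char: 'b')
  sorted[8] = bbbbbbba$  (last char: '$')
Last column: abbbbbbb$
Original string S is at sorted index 8

Answer: abbbbbbb$
8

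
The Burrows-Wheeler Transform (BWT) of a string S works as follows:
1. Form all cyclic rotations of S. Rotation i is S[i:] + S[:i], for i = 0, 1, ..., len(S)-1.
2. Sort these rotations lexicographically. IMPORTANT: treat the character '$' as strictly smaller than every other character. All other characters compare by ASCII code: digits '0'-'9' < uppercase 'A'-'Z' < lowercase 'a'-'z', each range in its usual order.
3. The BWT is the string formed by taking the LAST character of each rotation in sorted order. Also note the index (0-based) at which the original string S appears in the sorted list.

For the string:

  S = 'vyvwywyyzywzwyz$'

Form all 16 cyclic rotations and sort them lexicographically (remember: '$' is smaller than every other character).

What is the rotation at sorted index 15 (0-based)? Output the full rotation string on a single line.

Answer: zywzwyz$vyvwywyy

Derivation:
All 16 rotations (rotation i = S[i:]+S[:i]):
  rot[0] = vyvwywyyzywzwyz$
  rot[1] = yvwywyyzywzwyz$v
  rot[2] = vwywyyzywzwyz$vy
  rot[3] = wywyyzywzwyz$vyv
  rot[4] = ywyyzywzwyz$vyvw
  rot[5] = wyyzywzwyz$vyvwy
  rot[6] = yyzywzwyz$vyvwyw
  rot[7] = yzywzwyz$vyvwywy
  rot[8] = zywzwyz$vyvwywyy
  rot[9] = ywzwyz$vyvwywyyz
  rot[10] = wzwyz$vyvwywyyzy
  rot[11] = zwyz$vyvwywyyzyw
  rot[12] = wyz$vyvwywyyzywz
  rot[13] = yz$vyvwywyyzywzw
  rot[14] = z$vyvwywyyzywzwy
  rot[15] = $vyvwywyyzywzwyz
Sorted (with $ < everything):
  sorted[0] = $vyvwywyyzywzwyz
  sorted[1] = vwywyyzywzwyz$vy
  sorted[2] = vyvwywyyzywzwyz$
  sorted[3] = wywyyzywzwyz$vyv
  sorted[4] = wyyzywzwyz$vyvwy
  sorted[5] = wyz$vyvwywyyzywz
  sorted[6] = wzwyz$vyvwywyyzy
  sorted[7] = yvwywyyzywzwyz$v
  sorted[8] = ywyyzywzwyz$vyvw
  sorted[9] = ywzwyz$vyvwywyyz
  sorted[10] = yyzywzwyz$vyvwyw
  sorted[11] = yz$vyvwywyyzywzw
  sorted[12] = yzywzwyz$vyvwywy
  sorted[13] = z$vyvwywyyzywzwy
  sorted[14] = zwyz$vyvwywyyzyw
  sorted[15] = zywzwyz$vyvwywyy
sorted[15] = zywzwyz$vyvwywyy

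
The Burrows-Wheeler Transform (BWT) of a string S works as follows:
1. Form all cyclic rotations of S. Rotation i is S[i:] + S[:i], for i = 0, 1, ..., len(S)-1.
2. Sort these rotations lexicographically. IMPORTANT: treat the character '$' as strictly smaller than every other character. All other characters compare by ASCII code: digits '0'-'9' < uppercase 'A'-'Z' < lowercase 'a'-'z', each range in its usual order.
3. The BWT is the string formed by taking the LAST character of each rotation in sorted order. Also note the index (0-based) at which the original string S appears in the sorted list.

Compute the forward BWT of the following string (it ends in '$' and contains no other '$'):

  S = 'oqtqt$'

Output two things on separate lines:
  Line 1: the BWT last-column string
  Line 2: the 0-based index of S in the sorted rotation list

Answer: t$toqq
1

Derivation:
All 6 rotations (rotation i = S[i:]+S[:i]):
  rot[0] = oqtqt$
  rot[1] = qtqt$o
  rot[2] = tqt$oq
  rot[3] = qt$oqt
  rot[4] = t$oqtq
  rot[5] = $oqtqt
Sorted (with $ < everything):
  sorted[0] = $oqtqt  (last char: 't')
  sorted[1] = oqtqt$  (last char: '$')
  sorted[2] = qt$oqt  (last char: 't')
  sorted[3] = qtqt$o  (last char: 'o')
  sorted[4] = t$oqtq  (last char: 'q')
  sorted[5] = tqt$oq  (last char: 'q')
Last column: t$toqq
Original string S is at sorted index 1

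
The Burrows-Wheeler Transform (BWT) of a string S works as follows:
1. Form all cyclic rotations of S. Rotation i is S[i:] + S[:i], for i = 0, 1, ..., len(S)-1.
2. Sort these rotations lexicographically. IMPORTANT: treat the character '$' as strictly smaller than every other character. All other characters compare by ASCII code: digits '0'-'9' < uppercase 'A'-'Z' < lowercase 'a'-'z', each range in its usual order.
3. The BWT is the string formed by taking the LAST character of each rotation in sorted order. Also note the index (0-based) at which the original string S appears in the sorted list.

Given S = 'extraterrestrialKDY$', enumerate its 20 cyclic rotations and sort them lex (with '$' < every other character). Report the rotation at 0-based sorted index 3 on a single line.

Answer: Y$extraterrestrialKD

Derivation:
All 20 rotations (rotation i = S[i:]+S[:i]):
  rot[0] = extraterrestrialKDY$
  rot[1] = xtraterrestrialKDY$e
  rot[2] = traterrestrialKDY$ex
  rot[3] = raterrestrialKDY$ext
  rot[4] = aterrestrialKDY$extr
  rot[5] = terrestrialKDY$extra
  rot[6] = errestrialKDY$extrat
  rot[7] = rrestrialKDY$extrate
  rot[8] = restrialKDY$extrater
  rot[9] = estrialKDY$extraterr
  rot[10] = strialKDY$extraterre
  rot[11] = trialKDY$extraterres
  rot[12] = rialKDY$extraterrest
  rot[13] = ialKDY$extraterrestr
  rot[14] = alKDY$extraterrestri
  rot[15] = lKDY$extraterrestria
  rot[16] = KDY$extraterrestrial
  rot[17] = DY$extraterrestrialK
  rot[18] = Y$extraterrestrialKD
  rot[19] = $extraterrestrialKDY
Sorted (with $ < everything):
  sorted[0] = $extraterrestrialKDY
  sorted[1] = DY$extraterrestrialK
  sorted[2] = KDY$extraterrestrial
  sorted[3] = Y$extraterrestrialKD
  sorted[4] = alKDY$extraterrestri
  sorted[5] = aterrestrialKDY$extr
  sorted[6] = errestrialKDY$extrat
  sorted[7] = estrialKDY$extraterr
  sorted[8] = extraterrestrialKDY$
  sorted[9] = ialKDY$extraterrestr
  sorted[10] = lKDY$extraterrestria
  sorted[11] = raterrestrialKDY$ext
  sorted[12] = restrialKDY$extrater
  sorted[13] = rialKDY$extraterrest
  sorted[14] = rrestrialKDY$extrate
  sorted[15] = strialKDY$extraterre
  sorted[16] = terrestrialKDY$extra
  sorted[17] = traterrestrialKDY$ex
  sorted[18] = trialKDY$extraterres
  sorted[19] = xtraterrestrialKDY$e
sorted[3] = Y$extraterrestrialKD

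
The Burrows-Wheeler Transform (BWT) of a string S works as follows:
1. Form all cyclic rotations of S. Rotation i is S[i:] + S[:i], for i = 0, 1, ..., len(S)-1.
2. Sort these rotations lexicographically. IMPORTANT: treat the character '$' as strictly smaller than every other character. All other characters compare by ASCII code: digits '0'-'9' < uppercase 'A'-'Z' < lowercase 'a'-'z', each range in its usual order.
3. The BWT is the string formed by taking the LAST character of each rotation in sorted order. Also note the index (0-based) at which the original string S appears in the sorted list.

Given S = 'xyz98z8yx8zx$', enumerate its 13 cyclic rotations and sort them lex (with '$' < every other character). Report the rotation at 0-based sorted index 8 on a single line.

All 13 rotations (rotation i = S[i:]+S[:i]):
  rot[0] = xyz98z8yx8zx$
  rot[1] = yz98z8yx8zx$x
  rot[2] = z98z8yx8zx$xy
  rot[3] = 98z8yx8zx$xyz
  rot[4] = 8z8yx8zx$xyz9
  rot[5] = z8yx8zx$xyz98
  rot[6] = 8yx8zx$xyz98z
  rot[7] = yx8zx$xyz98z8
  rot[8] = x8zx$xyz98z8y
  rot[9] = 8zx$xyz98z8yx
  rot[10] = zx$xyz98z8yx8
  rot[11] = x$xyz98z8yx8z
  rot[12] = $xyz98z8yx8zx
Sorted (with $ < everything):
  sorted[0] = $xyz98z8yx8zx
  sorted[1] = 8yx8zx$xyz98z
  sorted[2] = 8z8yx8zx$xyz9
  sorted[3] = 8zx$xyz98z8yx
  sorted[4] = 98z8yx8zx$xyz
  sorted[5] = x$xyz98z8yx8z
  sorted[6] = x8zx$xyz98z8y
  sorted[7] = xyz98z8yx8zx$
  sorted[8] = yx8zx$xyz98z8
  sorted[9] = yz98z8yx8zx$x
  sorted[10] = z8yx8zx$xyz98
  sorted[11] = z98z8yx8zx$xy
  sorted[12] = zx$xyz98z8yx8
sorted[8] = yx8zx$xyz98z8

Answer: yx8zx$xyz98z8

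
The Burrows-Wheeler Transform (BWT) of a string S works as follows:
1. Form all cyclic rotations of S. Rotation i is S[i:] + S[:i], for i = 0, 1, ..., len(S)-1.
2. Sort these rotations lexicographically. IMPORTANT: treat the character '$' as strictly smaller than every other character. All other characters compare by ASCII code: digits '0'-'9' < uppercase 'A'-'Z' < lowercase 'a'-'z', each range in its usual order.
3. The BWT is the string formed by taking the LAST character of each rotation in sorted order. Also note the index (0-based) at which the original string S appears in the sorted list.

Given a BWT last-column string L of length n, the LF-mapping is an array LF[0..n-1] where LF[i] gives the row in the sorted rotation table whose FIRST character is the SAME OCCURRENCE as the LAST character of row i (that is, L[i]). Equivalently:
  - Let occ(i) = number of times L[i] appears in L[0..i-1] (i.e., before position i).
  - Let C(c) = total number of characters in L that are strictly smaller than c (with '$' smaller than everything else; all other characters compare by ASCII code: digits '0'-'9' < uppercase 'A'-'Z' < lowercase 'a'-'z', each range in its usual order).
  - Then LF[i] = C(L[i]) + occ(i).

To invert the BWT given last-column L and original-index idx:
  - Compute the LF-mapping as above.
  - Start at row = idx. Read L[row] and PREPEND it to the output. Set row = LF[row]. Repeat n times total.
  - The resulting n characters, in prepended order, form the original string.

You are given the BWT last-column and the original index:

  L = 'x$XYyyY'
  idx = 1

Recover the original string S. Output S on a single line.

LF mapping: 4 0 1 2 5 6 3
Walk LF starting at row 1, prepending L[row]:
  step 1: row=1, L[1]='$', prepend. Next row=LF[1]=0
  step 2: row=0, L[0]='x', prepend. Next row=LF[0]=4
  step 3: row=4, L[4]='y', prepend. Next row=LF[4]=5
  step 4: row=5, L[5]='y', prepend. Next row=LF[5]=6
  step 5: row=6, L[6]='Y', prepend. Next row=LF[6]=3
  step 6: row=3, L[3]='Y', prepend. Next row=LF[3]=2
  step 7: row=2, L[2]='X', prepend. Next row=LF[2]=1
Reversed output: XYYyyx$

Answer: XYYyyx$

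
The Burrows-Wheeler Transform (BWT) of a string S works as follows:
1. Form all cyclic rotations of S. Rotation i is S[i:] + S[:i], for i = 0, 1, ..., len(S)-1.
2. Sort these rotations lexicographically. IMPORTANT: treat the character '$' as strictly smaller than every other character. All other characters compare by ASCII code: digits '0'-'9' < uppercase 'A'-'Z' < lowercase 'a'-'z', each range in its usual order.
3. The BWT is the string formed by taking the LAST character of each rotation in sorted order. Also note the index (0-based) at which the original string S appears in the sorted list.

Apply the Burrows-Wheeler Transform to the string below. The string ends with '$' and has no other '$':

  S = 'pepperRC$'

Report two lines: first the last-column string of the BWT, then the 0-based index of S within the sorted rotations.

All 9 rotations (rotation i = S[i:]+S[:i]):
  rot[0] = pepperRC$
  rot[1] = epperRC$p
  rot[2] = pperRC$pe
  rot[3] = perRC$pep
  rot[4] = erRC$pepp
  rot[5] = rRC$peppe
  rot[6] = RC$pepper
  rot[7] = C$pepperR
  rot[8] = $pepperRC
Sorted (with $ < everything):
  sorted[0] = $pepperRC  (last char: 'C')
  sorted[1] = C$pepperR  (last char: 'R')
  sorted[2] = RC$pepper  (last char: 'r')
  sorted[3] = epperRC$p  (last char: 'p')
  sorted[4] = erRC$pepp  (last char: 'p')
  sorted[5] = pepperRC$  (last char: '$')
  sorted[6] = perRC$pep  (last char: 'p')
  sorted[7] = pperRC$pe  (last char: 'e')
  sorted[8] = rRC$peppe  (last char: 'e')
Last column: CRrpp$pee
Original string S is at sorted index 5

Answer: CRrpp$pee
5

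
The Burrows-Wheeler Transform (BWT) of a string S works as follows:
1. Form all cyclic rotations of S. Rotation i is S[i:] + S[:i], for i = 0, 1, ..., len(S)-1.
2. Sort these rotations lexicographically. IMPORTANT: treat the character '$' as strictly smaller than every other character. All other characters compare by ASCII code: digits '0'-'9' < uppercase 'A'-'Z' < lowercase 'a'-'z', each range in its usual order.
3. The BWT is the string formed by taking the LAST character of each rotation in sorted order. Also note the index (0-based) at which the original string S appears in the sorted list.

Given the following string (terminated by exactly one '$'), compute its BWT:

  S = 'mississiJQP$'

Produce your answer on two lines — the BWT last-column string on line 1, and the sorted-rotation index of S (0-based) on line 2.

All 12 rotations (rotation i = S[i:]+S[:i]):
  rot[0] = mississiJQP$
  rot[1] = ississiJQP$m
  rot[2] = ssissiJQP$mi
  rot[3] = sissiJQP$mis
  rot[4] = issiJQP$miss
  rot[5] = ssiJQP$missi
  rot[6] = siJQP$missis
  rot[7] = iJQP$mississ
  rot[8] = JQP$mississi
  rot[9] = QP$mississiJ
  rot[10] = P$mississiJQ
  rot[11] = $mississiJQP
Sorted (with $ < everything):
  sorted[0] = $mississiJQP  (last char: 'P')
  sorted[1] = JQP$mississi  (last char: 'i')
  sorted[2] = P$mississiJQ  (last char: 'Q')
  sorted[3] = QP$mississiJ  (last char: 'J')
  sorted[4] = iJQP$mississ  (last char: 's')
  sorted[5] = issiJQP$miss  (last char: 's')
  sorted[6] = ississiJQP$m  (last char: 'm')
  sorted[7] = mississiJQP$  (last char: '$')
  sorted[8] = siJQP$missis  (last char: 's')
  sorted[9] = sissiJQP$mis  (last char: 's')
  sorted[10] = ssiJQP$missi  (last char: 'i')
  sorted[11] = ssissiJQP$mi  (last char: 'i')
Last column: PiQJssm$ssii
Original string S is at sorted index 7

Answer: PiQJssm$ssii
7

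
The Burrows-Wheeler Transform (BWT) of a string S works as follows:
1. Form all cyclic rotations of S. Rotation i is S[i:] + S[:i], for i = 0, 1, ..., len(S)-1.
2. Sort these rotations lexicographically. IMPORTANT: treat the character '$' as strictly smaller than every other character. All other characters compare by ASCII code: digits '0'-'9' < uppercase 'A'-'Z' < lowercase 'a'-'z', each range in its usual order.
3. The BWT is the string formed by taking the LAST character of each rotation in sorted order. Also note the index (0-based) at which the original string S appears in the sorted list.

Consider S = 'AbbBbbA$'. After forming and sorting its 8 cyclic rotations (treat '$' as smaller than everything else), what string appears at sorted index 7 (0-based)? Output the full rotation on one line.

All 8 rotations (rotation i = S[i:]+S[:i]):
  rot[0] = AbbBbbA$
  rot[1] = bbBbbA$A
  rot[2] = bBbbA$Ab
  rot[3] = BbbA$Abb
  rot[4] = bbA$AbbB
  rot[5] = bA$AbbBb
  rot[6] = A$AbbBbb
  rot[7] = $AbbBbbA
Sorted (with $ < everything):
  sorted[0] = $AbbBbbA
  sorted[1] = A$AbbBbb
  sorted[2] = AbbBbbA$
  sorted[3] = BbbA$Abb
  sorted[4] = bA$AbbBb
  sorted[5] = bBbbA$Ab
  sorted[6] = bbA$AbbB
  sorted[7] = bbBbbA$A
sorted[7] = bbBbbA$A

Answer: bbBbbA$A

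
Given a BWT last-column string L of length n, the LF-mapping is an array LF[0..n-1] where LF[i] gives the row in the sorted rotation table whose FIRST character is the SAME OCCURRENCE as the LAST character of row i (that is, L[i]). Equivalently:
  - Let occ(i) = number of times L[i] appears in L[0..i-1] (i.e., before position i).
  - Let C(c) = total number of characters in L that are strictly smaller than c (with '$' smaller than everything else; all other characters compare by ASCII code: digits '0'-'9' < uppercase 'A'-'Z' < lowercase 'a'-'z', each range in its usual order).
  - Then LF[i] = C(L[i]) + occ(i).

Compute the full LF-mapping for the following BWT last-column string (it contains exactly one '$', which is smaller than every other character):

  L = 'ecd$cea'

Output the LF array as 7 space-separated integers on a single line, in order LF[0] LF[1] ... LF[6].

Char counts: '$':1, 'a':1, 'c':2, 'd':1, 'e':2
C (first-col start): C('$')=0, C('a')=1, C('c')=2, C('d')=4, C('e')=5
L[0]='e': occ=0, LF[0]=C('e')+0=5+0=5
L[1]='c': occ=0, LF[1]=C('c')+0=2+0=2
L[2]='d': occ=0, LF[2]=C('d')+0=4+0=4
L[3]='$': occ=0, LF[3]=C('$')+0=0+0=0
L[4]='c': occ=1, LF[4]=C('c')+1=2+1=3
L[5]='e': occ=1, LF[5]=C('e')+1=5+1=6
L[6]='a': occ=0, LF[6]=C('a')+0=1+0=1

Answer: 5 2 4 0 3 6 1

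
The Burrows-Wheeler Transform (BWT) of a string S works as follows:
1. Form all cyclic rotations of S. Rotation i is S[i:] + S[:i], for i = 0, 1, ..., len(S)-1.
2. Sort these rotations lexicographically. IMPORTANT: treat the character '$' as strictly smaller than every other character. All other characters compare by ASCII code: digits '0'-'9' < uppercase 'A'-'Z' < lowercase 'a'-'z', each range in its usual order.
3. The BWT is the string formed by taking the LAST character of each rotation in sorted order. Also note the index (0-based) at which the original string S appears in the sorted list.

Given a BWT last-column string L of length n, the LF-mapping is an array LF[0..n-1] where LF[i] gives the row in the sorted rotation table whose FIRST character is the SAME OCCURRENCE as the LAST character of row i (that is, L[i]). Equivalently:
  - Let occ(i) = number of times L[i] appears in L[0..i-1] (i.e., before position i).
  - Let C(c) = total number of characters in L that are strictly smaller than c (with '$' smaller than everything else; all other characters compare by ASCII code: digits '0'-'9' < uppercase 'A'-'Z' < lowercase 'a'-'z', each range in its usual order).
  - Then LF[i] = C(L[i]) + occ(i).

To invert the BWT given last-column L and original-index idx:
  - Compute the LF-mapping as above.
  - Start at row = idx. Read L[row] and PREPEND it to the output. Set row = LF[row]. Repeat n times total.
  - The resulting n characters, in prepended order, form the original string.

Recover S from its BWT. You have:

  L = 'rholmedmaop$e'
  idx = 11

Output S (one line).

LF mapping: 12 5 9 6 7 3 2 8 1 10 11 0 4
Walk LF starting at row 11, prepending L[row]:
  step 1: row=11, L[11]='$', prepend. Next row=LF[11]=0
  step 2: row=0, L[0]='r', prepend. Next row=LF[0]=12
  step 3: row=12, L[12]='e', prepend. Next row=LF[12]=4
  step 4: row=4, L[4]='m', prepend. Next row=LF[4]=7
  step 5: row=7, L[7]='m', prepend. Next row=LF[7]=8
  step 6: row=8, L[8]='a', prepend. Next row=LF[8]=1
  step 7: row=1, L[1]='h', prepend. Next row=LF[1]=5
  step 8: row=5, L[5]='e', prepend. Next row=LF[5]=3
  step 9: row=3, L[3]='l', prepend. Next row=LF[3]=6
  step 10: row=6, L[6]='d', prepend. Next row=LF[6]=2
  step 11: row=2, L[2]='o', prepend. Next row=LF[2]=9
  step 12: row=9, L[9]='o', prepend. Next row=LF[9]=10
  step 13: row=10, L[10]='p', prepend. Next row=LF[10]=11
Reversed output: poodlehammer$

Answer: poodlehammer$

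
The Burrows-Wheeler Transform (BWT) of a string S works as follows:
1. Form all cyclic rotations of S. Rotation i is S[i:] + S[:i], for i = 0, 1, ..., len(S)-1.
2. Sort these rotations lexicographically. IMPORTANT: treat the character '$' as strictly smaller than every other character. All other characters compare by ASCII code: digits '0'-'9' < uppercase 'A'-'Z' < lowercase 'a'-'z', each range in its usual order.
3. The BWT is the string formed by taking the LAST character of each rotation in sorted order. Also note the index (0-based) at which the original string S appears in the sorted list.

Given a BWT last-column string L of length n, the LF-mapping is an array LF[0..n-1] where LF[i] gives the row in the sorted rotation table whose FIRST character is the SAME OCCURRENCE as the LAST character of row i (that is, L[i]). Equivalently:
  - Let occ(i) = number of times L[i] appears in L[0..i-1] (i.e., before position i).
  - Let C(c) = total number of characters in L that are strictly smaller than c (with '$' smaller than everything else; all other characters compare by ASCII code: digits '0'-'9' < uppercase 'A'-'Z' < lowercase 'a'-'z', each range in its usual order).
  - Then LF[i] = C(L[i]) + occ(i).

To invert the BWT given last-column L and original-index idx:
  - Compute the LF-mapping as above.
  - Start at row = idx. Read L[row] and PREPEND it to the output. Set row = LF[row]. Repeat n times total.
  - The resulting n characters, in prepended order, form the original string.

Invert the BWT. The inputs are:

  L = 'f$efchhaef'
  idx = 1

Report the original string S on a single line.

Answer: afhfecehf$

Derivation:
LF mapping: 5 0 3 6 2 8 9 1 4 7
Walk LF starting at row 1, prepending L[row]:
  step 1: row=1, L[1]='$', prepend. Next row=LF[1]=0
  step 2: row=0, L[0]='f', prepend. Next row=LF[0]=5
  step 3: row=5, L[5]='h', prepend. Next row=LF[5]=8
  step 4: row=8, L[8]='e', prepend. Next row=LF[8]=4
  step 5: row=4, L[4]='c', prepend. Next row=LF[4]=2
  step 6: row=2, L[2]='e', prepend. Next row=LF[2]=3
  step 7: row=3, L[3]='f', prepend. Next row=LF[3]=6
  step 8: row=6, L[6]='h', prepend. Next row=LF[6]=9
  step 9: row=9, L[9]='f', prepend. Next row=LF[9]=7
  step 10: row=7, L[7]='a', prepend. Next row=LF[7]=1
Reversed output: afhfecehf$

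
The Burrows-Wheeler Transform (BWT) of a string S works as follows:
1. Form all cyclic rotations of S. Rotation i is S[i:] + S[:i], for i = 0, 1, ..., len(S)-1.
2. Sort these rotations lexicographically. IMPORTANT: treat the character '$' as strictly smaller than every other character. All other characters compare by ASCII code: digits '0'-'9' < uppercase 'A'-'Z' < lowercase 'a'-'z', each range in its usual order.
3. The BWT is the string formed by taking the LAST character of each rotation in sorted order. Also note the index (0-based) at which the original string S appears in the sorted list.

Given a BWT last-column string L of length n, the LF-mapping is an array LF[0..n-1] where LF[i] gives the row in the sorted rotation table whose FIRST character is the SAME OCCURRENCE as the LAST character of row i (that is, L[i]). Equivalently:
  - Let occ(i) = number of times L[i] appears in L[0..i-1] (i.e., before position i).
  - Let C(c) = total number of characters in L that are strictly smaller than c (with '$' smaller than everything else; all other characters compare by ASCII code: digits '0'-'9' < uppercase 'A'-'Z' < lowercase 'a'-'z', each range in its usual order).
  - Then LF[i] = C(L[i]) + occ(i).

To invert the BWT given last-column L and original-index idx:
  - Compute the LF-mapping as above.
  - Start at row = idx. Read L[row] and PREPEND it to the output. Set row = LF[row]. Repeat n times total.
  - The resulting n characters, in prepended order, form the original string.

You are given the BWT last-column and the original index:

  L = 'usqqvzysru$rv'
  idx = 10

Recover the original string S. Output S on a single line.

Answer: vzsqqruvrysu$

Derivation:
LF mapping: 7 5 1 2 9 12 11 6 3 8 0 4 10
Walk LF starting at row 10, prepending L[row]:
  step 1: row=10, L[10]='$', prepend. Next row=LF[10]=0
  step 2: row=0, L[0]='u', prepend. Next row=LF[0]=7
  step 3: row=7, L[7]='s', prepend. Next row=LF[7]=6
  step 4: row=6, L[6]='y', prepend. Next row=LF[6]=11
  step 5: row=11, L[11]='r', prepend. Next row=LF[11]=4
  step 6: row=4, L[4]='v', prepend. Next row=LF[4]=9
  step 7: row=9, L[9]='u', prepend. Next row=LF[9]=8
  step 8: row=8, L[8]='r', prepend. Next row=LF[8]=3
  step 9: row=3, L[3]='q', prepend. Next row=LF[3]=2
  step 10: row=2, L[2]='q', prepend. Next row=LF[2]=1
  step 11: row=1, L[1]='s', prepend. Next row=LF[1]=5
  step 12: row=5, L[5]='z', prepend. Next row=LF[5]=12
  step 13: row=12, L[12]='v', prepend. Next row=LF[12]=10
Reversed output: vzsqqruvrysu$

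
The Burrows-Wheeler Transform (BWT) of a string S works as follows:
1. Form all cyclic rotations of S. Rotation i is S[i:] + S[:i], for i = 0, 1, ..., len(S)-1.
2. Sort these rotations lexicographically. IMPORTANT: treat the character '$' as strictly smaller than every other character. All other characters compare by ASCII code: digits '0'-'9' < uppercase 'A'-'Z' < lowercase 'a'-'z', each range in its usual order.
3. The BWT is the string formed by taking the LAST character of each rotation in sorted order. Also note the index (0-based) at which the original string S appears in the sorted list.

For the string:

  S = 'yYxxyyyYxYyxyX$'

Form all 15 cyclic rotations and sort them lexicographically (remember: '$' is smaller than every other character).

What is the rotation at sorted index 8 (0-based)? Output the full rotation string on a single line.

All 15 rotations (rotation i = S[i:]+S[:i]):
  rot[0] = yYxxyyyYxYyxyX$
  rot[1] = YxxyyyYxYyxyX$y
  rot[2] = xxyyyYxYyxyX$yY
  rot[3] = xyyyYxYyxyX$yYx
  rot[4] = yyyYxYyxyX$yYxx
  rot[5] = yyYxYyxyX$yYxxy
  rot[6] = yYxYyxyX$yYxxyy
  rot[7] = YxYyxyX$yYxxyyy
  rot[8] = xYyxyX$yYxxyyyY
  rot[9] = YyxyX$yYxxyyyYx
  rot[10] = yxyX$yYxxyyyYxY
  rot[11] = xyX$yYxxyyyYxYy
  rot[12] = yX$yYxxyyyYxYyx
  rot[13] = X$yYxxyyyYxYyxy
  rot[14] = $yYxxyyyYxYyxyX
Sorted (with $ < everything):
  sorted[0] = $yYxxyyyYxYyxyX
  sorted[1] = X$yYxxyyyYxYyxy
  sorted[2] = YxYyxyX$yYxxyyy
  sorted[3] = YxxyyyYxYyxyX$y
  sorted[4] = YyxyX$yYxxyyyYx
  sorted[5] = xYyxyX$yYxxyyyY
  sorted[6] = xxyyyYxYyxyX$yY
  sorted[7] = xyX$yYxxyyyYxYy
  sorted[8] = xyyyYxYyxyX$yYx
  sorted[9] = yX$yYxxyyyYxYyx
  sorted[10] = yYxYyxyX$yYxxyy
  sorted[11] = yYxxyyyYxYyxyX$
  sorted[12] = yxyX$yYxxyyyYxY
  sorted[13] = yyYxYyxyX$yYxxy
  sorted[14] = yyyYxYyxyX$yYxx
sorted[8] = xyyyYxYyxyX$yYx

Answer: xyyyYxYyxyX$yYx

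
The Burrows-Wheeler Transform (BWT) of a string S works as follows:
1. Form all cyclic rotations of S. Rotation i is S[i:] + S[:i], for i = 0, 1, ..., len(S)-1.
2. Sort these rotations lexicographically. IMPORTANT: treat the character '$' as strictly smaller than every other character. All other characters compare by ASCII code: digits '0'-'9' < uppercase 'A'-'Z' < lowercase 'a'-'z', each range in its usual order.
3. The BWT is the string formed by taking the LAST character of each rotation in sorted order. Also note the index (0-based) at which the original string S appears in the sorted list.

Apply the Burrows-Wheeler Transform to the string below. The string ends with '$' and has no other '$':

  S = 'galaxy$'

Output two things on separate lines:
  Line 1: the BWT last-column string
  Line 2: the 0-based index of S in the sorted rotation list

All 7 rotations (rotation i = S[i:]+S[:i]):
  rot[0] = galaxy$
  rot[1] = alaxy$g
  rot[2] = laxy$ga
  rot[3] = axy$gal
  rot[4] = xy$gala
  rot[5] = y$galax
  rot[6] = $galaxy
Sorted (with $ < everything):
  sorted[0] = $galaxy  (last char: 'y')
  sorted[1] = alaxy$g  (last char: 'g')
  sorted[2] = axy$gal  (last char: 'l')
  sorted[3] = galaxy$  (last char: '$')
  sorted[4] = laxy$ga  (last char: 'a')
  sorted[5] = xy$gala  (last char: 'a')
  sorted[6] = y$galax  (last char: 'x')
Last column: ygl$aax
Original string S is at sorted index 3

Answer: ygl$aax
3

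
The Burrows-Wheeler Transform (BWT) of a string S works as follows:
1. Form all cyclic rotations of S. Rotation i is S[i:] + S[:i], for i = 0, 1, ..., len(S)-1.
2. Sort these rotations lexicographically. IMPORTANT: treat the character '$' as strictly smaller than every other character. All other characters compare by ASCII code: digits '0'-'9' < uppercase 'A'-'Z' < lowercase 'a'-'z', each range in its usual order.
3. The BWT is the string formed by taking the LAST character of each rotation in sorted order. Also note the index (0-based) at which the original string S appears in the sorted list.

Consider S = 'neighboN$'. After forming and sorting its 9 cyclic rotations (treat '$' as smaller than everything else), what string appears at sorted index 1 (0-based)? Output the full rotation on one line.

All 9 rotations (rotation i = S[i:]+S[:i]):
  rot[0] = neighboN$
  rot[1] = eighboN$n
  rot[2] = ighboN$ne
  rot[3] = ghboN$nei
  rot[4] = hboN$neig
  rot[5] = boN$neigh
  rot[6] = oN$neighb
  rot[7] = N$neighbo
  rot[8] = $neighboN
Sorted (with $ < everything):
  sorted[0] = $neighboN
  sorted[1] = N$neighbo
  sorted[2] = boN$neigh
  sorted[3] = eighboN$n
  sorted[4] = ghboN$nei
  sorted[5] = hboN$neig
  sorted[6] = ighboN$ne
  sorted[7] = neighboN$
  sorted[8] = oN$neighb
sorted[1] = N$neighbo

Answer: N$neighbo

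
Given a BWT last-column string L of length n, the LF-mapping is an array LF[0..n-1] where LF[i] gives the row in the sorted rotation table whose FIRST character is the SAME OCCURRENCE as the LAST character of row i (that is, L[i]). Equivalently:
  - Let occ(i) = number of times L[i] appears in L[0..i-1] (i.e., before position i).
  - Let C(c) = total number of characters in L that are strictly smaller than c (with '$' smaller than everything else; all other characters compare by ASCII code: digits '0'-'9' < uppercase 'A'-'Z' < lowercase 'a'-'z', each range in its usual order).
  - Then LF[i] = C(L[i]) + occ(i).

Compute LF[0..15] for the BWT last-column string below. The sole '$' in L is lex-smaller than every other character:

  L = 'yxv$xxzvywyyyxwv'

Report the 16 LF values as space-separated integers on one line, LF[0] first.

Char counts: '$':1, 'v':3, 'w':2, 'x':4, 'y':5, 'z':1
C (first-col start): C('$')=0, C('v')=1, C('w')=4, C('x')=6, C('y')=10, C('z')=15
L[0]='y': occ=0, LF[0]=C('y')+0=10+0=10
L[1]='x': occ=0, LF[1]=C('x')+0=6+0=6
L[2]='v': occ=0, LF[2]=C('v')+0=1+0=1
L[3]='$': occ=0, LF[3]=C('$')+0=0+0=0
L[4]='x': occ=1, LF[4]=C('x')+1=6+1=7
L[5]='x': occ=2, LF[5]=C('x')+2=6+2=8
L[6]='z': occ=0, LF[6]=C('z')+0=15+0=15
L[7]='v': occ=1, LF[7]=C('v')+1=1+1=2
L[8]='y': occ=1, LF[8]=C('y')+1=10+1=11
L[9]='w': occ=0, LF[9]=C('w')+0=4+0=4
L[10]='y': occ=2, LF[10]=C('y')+2=10+2=12
L[11]='y': occ=3, LF[11]=C('y')+3=10+3=13
L[12]='y': occ=4, LF[12]=C('y')+4=10+4=14
L[13]='x': occ=3, LF[13]=C('x')+3=6+3=9
L[14]='w': occ=1, LF[14]=C('w')+1=4+1=5
L[15]='v': occ=2, LF[15]=C('v')+2=1+2=3

Answer: 10 6 1 0 7 8 15 2 11 4 12 13 14 9 5 3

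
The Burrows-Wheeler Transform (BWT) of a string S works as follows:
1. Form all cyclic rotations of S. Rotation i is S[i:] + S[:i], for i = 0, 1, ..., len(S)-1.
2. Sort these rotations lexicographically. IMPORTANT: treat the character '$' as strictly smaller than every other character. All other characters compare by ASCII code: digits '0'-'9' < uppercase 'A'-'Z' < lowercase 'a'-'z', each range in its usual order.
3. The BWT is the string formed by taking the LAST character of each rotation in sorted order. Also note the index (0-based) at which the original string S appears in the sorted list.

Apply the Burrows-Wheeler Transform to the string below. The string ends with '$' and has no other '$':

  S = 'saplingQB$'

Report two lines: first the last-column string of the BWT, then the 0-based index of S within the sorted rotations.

All 10 rotations (rotation i = S[i:]+S[:i]):
  rot[0] = saplingQB$
  rot[1] = aplingQB$s
  rot[2] = plingQB$sa
  rot[3] = lingQB$sap
  rot[4] = ingQB$sapl
  rot[5] = ngQB$sapli
  rot[6] = gQB$saplin
  rot[7] = QB$sapling
  rot[8] = B$saplingQ
  rot[9] = $saplingQB
Sorted (with $ < everything):
  sorted[0] = $saplingQB  (last char: 'B')
  sorted[1] = B$saplingQ  (last char: 'Q')
  sorted[2] = QB$sapling  (last char: 'g')
  sorted[3] = aplingQB$s  (last char: 's')
  sorted[4] = gQB$saplin  (last char: 'n')
  sorted[5] = ingQB$sapl  (last char: 'l')
  sorted[6] = lingQB$sap  (last char: 'p')
  sorted[7] = ngQB$sapli  (last char: 'i')
  sorted[8] = plingQB$sa  (last char: 'a')
  sorted[9] = saplingQB$  (last char: '$')
Last column: BQgsnlpia$
Original string S is at sorted index 9

Answer: BQgsnlpia$
9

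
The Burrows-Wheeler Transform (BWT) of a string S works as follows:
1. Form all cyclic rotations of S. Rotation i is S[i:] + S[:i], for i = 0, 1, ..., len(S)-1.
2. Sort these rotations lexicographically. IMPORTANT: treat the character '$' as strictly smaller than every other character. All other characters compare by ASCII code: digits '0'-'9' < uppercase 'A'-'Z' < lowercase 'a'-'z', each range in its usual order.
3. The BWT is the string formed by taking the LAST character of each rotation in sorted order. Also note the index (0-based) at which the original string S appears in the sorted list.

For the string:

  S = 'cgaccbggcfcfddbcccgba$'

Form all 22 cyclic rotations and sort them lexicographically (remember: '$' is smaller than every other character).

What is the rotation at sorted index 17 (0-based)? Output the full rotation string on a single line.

All 22 rotations (rotation i = S[i:]+S[:i]):
  rot[0] = cgaccbggcfcfddbcccgba$
  rot[1] = gaccbggcfcfddbcccgba$c
  rot[2] = accbggcfcfddbcccgba$cg
  rot[3] = ccbggcfcfddbcccgba$cga
  rot[4] = cbggcfcfddbcccgba$cgac
  rot[5] = bggcfcfddbcccgba$cgacc
  rot[6] = ggcfcfddbcccgba$cgaccb
  rot[7] = gcfcfddbcccgba$cgaccbg
  rot[8] = cfcfddbcccgba$cgaccbgg
  rot[9] = fcfddbcccgba$cgaccbggc
  rot[10] = cfddbcccgba$cgaccbggcf
  rot[11] = fddbcccgba$cgaccbggcfc
  rot[12] = ddbcccgba$cgaccbggcfcf
  rot[13] = dbcccgba$cgaccbggcfcfd
  rot[14] = bcccgba$cgaccbggcfcfdd
  rot[15] = cccgba$cgaccbggcfcfddb
  rot[16] = ccgba$cgaccbggcfcfddbc
  rot[17] = cgba$cgaccbggcfcfddbcc
  rot[18] = gba$cgaccbggcfcfddbccc
  rot[19] = ba$cgaccbggcfcfddbcccg
  rot[20] = a$cgaccbggcfcfddbcccgb
  rot[21] = $cgaccbggcfcfddbcccgba
Sorted (with $ < everything):
  sorted[0] = $cgaccbggcfcfddbcccgba
  sorted[1] = a$cgaccbggcfcfddbcccgb
  sorted[2] = accbggcfcfddbcccgba$cg
  sorted[3] = ba$cgaccbggcfcfddbcccg
  sorted[4] = bcccgba$cgaccbggcfcfdd
  sorted[5] = bggcfcfddbcccgba$cgacc
  sorted[6] = cbggcfcfddbcccgba$cgac
  sorted[7] = ccbggcfcfddbcccgba$cga
  sorted[8] = cccgba$cgaccbggcfcfddb
  sorted[9] = ccgba$cgaccbggcfcfddbc
  sorted[10] = cfcfddbcccgba$cgaccbgg
  sorted[11] = cfddbcccgba$cgaccbggcf
  sorted[12] = cgaccbggcfcfddbcccgba$
  sorted[13] = cgba$cgaccbggcfcfddbcc
  sorted[14] = dbcccgba$cgaccbggcfcfd
  sorted[15] = ddbcccgba$cgaccbggcfcf
  sorted[16] = fcfddbcccgba$cgaccbggc
  sorted[17] = fddbcccgba$cgaccbggcfc
  sorted[18] = gaccbggcfcfddbcccgba$c
  sorted[19] = gba$cgaccbggcfcfddbccc
  sorted[20] = gcfcfddbcccgba$cgaccbg
  sorted[21] = ggcfcfddbcccgba$cgaccb
sorted[17] = fddbcccgba$cgaccbggcfc

Answer: fddbcccgba$cgaccbggcfc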